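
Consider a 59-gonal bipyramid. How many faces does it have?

A bipyramid over an n-gon has 2n triangular faces and n + 2 vertices: V = 59 + 2 = 61, E = 3·59 = 177, F = 2·59 = 118.
Check: V − E + F = 61 − 177 + 118 = 2.

118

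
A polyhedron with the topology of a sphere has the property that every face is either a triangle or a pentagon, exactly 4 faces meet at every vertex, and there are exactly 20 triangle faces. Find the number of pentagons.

12

Let x be the number of pentagons; then F = 20 + x.
Edge–face incidences: 2E = 3·20 + 5·x = 60 + 5x.
Every vertex has degree 4, so 4V = 2E.
Euler: V − E + F = 2 ⇒ (2E)/4 − E + (20 + x) = 2.
Multiply by 8: 2·(2E) − 4·(2E) + 8·(20 + x) = 16, i.e. 160 + 8x − 2·(60 + 5x) = 16.
Collecting terms: −2x + 40 = 16, so −2x = −24, so x = 12.
Then 2E = 60 + 5·12 = 120, so E = 60, V = 2E/4 = 30, F = 20 + 12 = 32.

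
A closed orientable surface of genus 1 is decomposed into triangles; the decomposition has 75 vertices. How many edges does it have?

225

χ = 2 − 2·1 = 0, and every face is a triangle so 3F = 2E.
V − E + F = 0 with E = 3F/2 gives 75 − (3/2 − 1)·F = 0, so F = 150 and E = 225.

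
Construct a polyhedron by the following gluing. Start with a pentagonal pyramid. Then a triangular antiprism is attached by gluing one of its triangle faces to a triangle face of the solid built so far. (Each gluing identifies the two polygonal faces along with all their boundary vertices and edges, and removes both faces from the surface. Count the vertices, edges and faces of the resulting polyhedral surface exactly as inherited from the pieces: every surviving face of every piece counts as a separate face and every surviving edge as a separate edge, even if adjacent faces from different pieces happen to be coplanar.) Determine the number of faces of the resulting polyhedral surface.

12

A pentagonal pyramid: V=6, E=10, F=6.
Attach a triangular antiprism (V=6, E=12, F=8) along a 3-gon: merge 3 vertices and 3 edges, delete both glued faces → V=9, E=19, F=12.
Check: V − E + F = 9 − 19 + 12 = 2.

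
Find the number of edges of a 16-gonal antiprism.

64

An antiprism on an n-gon has two n-gon caps and 2n triangles: V = 2·16 = 32, E = 4·16 = 64, F = 2·16 + 2 = 34.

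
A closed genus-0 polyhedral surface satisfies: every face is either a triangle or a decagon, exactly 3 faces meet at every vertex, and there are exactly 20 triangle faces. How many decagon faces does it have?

12

Let x be the number of decagons; then F = 20 + x.
Edge–face incidences: 2E = 3·20 + 10·x = 60 + 10x.
Every vertex has degree 3, so 3V = 2E.
Euler: V − E + F = 2 ⇒ (2E)/3 − E + (20 + x) = 2.
Multiply by 6: 2·(2E) − 3·(2E) + 6·(20 + x) = 12, i.e. 120 + 6x − (60 + 10x) = 12.
Collecting terms: −4x + 60 = 12, so −4x = −48, so x = 12.
Then 2E = 60 + 10·12 = 180, so E = 90, V = 2E/3 = 60, F = 20 + 12 = 32.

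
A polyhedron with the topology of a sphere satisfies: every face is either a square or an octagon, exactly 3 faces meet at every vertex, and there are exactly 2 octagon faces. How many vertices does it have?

16

Let x be the number of squares; then F = 2 + x.
Edge–face incidences: 2E = 8·2 + 4·x = 16 + 4x.
Every vertex has degree 3, so 3V = 2E.
Euler: V − E + F = 2 ⇒ (2E)/3 − E + (2 + x) = 2.
Multiply by 6: 2·(2E) − 3·(2E) + 6·(2 + x) = 12, i.e. 12 + 6x − (16 + 4x) = 12.
Collecting terms: 2x − 4 = 12, so 2x = 16, so x = 8.
Then 2E = 16 + 4·8 = 48, so E = 24, V = 2E/3 = 16, F = 2 + 8 = 10.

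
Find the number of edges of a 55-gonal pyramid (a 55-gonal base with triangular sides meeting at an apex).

110

A pyramid on an n-gon base has one n-gon and n triangles: V = 55 + 1 = 56, E = 2·55 = 110, F = 55 + 1 = 56.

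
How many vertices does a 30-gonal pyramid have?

31

A pyramid on an n-gon base has one n-gon and n triangles: V = 30 + 1 = 31, E = 2·30 = 60, F = 30 + 1 = 31.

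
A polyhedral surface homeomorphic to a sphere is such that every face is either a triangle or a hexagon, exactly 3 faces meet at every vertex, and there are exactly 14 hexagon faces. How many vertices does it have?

Let x be the number of triangles; then F = 14 + x.
Edge–face incidences: 2E = 6·14 + 3·x = 84 + 3x.
Every vertex has degree 3, so 3V = 2E.
Euler: V − E + F = 2 ⇒ (2E)/3 − E + (14 + x) = 2.
Multiply by 6: 2·(2E) − 3·(2E) + 6·(14 + x) = 12, i.e. 84 + 6x − (84 + 3x) = 12.
Collecting terms: 3x = 12, so x = 4.
Then 2E = 84 + 3·4 = 96, so E = 48, V = 2E/3 = 32, F = 14 + 4 = 18.

32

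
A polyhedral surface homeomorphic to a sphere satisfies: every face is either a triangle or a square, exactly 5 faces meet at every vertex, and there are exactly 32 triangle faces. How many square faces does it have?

6

Let x be the number of squares; then F = 32 + x.
Edge–face incidences: 2E = 3·32 + 4·x = 96 + 4x.
Every vertex has degree 5, so 5V = 2E.
Euler: V − E + F = 2 ⇒ (2E)/5 − E + (32 + x) = 2.
Multiply by 10: 2·(2E) − 5·(2E) + 10·(32 + x) = 20, i.e. 320 + 10x − 3·(96 + 4x) = 20.
Collecting terms: −2x + 32 = 20, so −2x = −12, so x = 6.
Then 2E = 96 + 4·6 = 120, so E = 60, V = 2E/5 = 24, F = 32 + 6 = 38.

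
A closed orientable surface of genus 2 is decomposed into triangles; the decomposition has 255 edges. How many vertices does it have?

83

χ = 2 − 2·2 = -2, and every face is a triangle so 3F = 2E.
F = 2E/3 = 170. Then V = -2 + E − F = -2 + 255 − 170 = 83.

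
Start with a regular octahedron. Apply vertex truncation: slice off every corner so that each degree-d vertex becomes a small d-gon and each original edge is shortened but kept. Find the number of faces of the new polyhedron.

14

The base solid has V = 6, E = 12, F = 8.
Truncation replaces each original edge-end by a new vertex, so V′ = 2E = 24.
Each original edge survives, and each old vertex of degree d contributes d new edges; summing degrees gives Σd = 2E, so E′ = E + 2E = 3E = 36.
Each original face survives and each original vertex becomes one new face: F′ = F + V = 14.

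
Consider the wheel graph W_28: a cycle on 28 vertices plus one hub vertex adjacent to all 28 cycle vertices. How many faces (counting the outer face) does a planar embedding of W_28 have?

W_28 has V = 28 + 1 = 29 vertices and E = 2·28 = 56 edges.
By Euler's formula F = 2 − V + E = 2 − 29 + 56 = 29.

29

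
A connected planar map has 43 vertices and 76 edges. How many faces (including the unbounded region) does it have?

35

Euler's formula for a connected plane graph: V − E + F = 2, so F = 2 − 43 + 76 = 35.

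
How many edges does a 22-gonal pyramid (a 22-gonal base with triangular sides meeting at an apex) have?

44

A pyramid on an n-gon base has one n-gon and n triangles: V = 22 + 1 = 23, E = 2·22 = 44, F = 22 + 1 = 23.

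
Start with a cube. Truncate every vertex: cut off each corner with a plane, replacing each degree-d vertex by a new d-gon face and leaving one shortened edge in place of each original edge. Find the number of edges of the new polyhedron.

The base solid has V = 8, E = 12, F = 6.
Truncation replaces each original edge-end by a new vertex, so V′ = 2E = 24.
Each original edge survives, and each old vertex of degree d contributes d new edges; summing degrees gives Σd = 2E, so E′ = E + 2E = 3E = 36.
Each original face survives and each original vertex becomes one new face: F′ = F + V = 14.

36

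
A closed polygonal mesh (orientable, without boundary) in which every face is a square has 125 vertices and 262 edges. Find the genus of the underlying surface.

4

Every face is a square and each edge borders two faces, so 4F = 2·262, giving F = 131.
χ = V − E + F = 125 − 262 + 131 = -6.
For a closed orientable surface χ = 2 − 2g, so g = (2 − (-6))/2 = 4.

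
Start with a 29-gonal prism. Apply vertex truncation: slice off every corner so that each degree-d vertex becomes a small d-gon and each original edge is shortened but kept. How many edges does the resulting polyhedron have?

261

The base solid has V = 58, E = 87, F = 31.
Truncation replaces each original edge-end by a new vertex, so V′ = 2E = 174.
Each original edge survives, and each old vertex of degree d contributes d new edges; summing degrees gives Σd = 2E, so E′ = E + 2E = 3E = 261.
Each original face survives and each original vertex becomes one new face: F′ = F + V = 89.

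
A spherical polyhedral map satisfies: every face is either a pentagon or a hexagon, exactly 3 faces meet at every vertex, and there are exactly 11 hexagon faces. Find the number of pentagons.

Let x be the number of pentagons; then F = 11 + x.
Edge–face incidences: 2E = 6·11 + 5·x = 66 + 5x.
Every vertex has degree 3, so 3V = 2E.
Euler: V − E + F = 2 ⇒ (2E)/3 − E + (11 + x) = 2.
Multiply by 6: 2·(2E) − 3·(2E) + 6·(11 + x) = 12, i.e. 66 + 6x − (66 + 5x) = 12.
Collecting terms: x = 12.
Then 2E = 66 + 5·12 = 126, so E = 63, V = 2E/3 = 42, F = 11 + 12 = 23.

12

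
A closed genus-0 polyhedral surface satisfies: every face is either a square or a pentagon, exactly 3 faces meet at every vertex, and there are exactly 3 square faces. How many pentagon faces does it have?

6

Let x be the number of pentagons; then F = 3 + x.
Edge–face incidences: 2E = 4·3 + 5·x = 12 + 5x.
Every vertex has degree 3, so 3V = 2E.
Euler: V − E + F = 2 ⇒ (2E)/3 − E + (3 + x) = 2.
Multiply by 6: 2·(2E) − 3·(2E) + 6·(3 + x) = 12, i.e. 18 + 6x − (12 + 5x) = 12.
Collecting terms: x + 6 = 12, so x = 6.
Then 2E = 12 + 5·6 = 42, so E = 21, V = 2E/3 = 14, F = 3 + 6 = 9.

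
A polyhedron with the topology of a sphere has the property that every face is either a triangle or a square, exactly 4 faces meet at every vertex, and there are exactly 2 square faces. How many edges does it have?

Let x be the number of triangles; then F = 2 + x.
Edge–face incidences: 2E = 4·2 + 3·x = 8 + 3x.
Every vertex has degree 4, so 4V = 2E.
Euler: V − E + F = 2 ⇒ (2E)/4 − E + (2 + x) = 2.
Multiply by 8: 2·(2E) − 4·(2E) + 8·(2 + x) = 16, i.e. 16 + 8x − 2·(8 + 3x) = 16.
Collecting terms: 2x = 16, so x = 8.
Then 2E = 8 + 3·8 = 32, so E = 16, V = 2E/4 = 8, F = 2 + 8 = 10.

16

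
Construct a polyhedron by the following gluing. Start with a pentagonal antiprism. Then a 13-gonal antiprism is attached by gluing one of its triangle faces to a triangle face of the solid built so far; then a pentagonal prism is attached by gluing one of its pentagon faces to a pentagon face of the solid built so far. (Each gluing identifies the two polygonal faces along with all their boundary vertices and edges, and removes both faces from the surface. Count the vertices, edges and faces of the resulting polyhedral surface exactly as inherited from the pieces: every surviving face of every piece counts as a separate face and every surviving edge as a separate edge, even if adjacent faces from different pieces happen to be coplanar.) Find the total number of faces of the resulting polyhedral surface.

43

A pentagonal antiprism: V=10, E=20, F=12.
Attach a 13-gonal antiprism (V=26, E=52, F=28) along a 3-gon: merge 3 vertices and 3 edges, delete both glued faces → V=33, E=69, F=38.
Attach a pentagonal prism (V=10, E=15, F=7) along a 5-gon: merge 5 vertices and 5 edges, delete both glued faces → V=38, E=79, F=43.
Check: V − E + F = 38 − 79 + 43 = 2.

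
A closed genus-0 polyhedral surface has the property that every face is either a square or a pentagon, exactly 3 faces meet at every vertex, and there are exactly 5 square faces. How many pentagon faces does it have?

Let x be the number of pentagons; then F = 5 + x.
Edge–face incidences: 2E = 4·5 + 5·x = 20 + 5x.
Every vertex has degree 3, so 3V = 2E.
Euler: V − E + F = 2 ⇒ (2E)/3 − E + (5 + x) = 2.
Multiply by 6: 2·(2E) − 3·(2E) + 6·(5 + x) = 12, i.e. 30 + 6x − (20 + 5x) = 12.
Collecting terms: x + 10 = 12, so x = 2.
Then 2E = 20 + 5·2 = 30, so E = 15, V = 2E/3 = 10, F = 5 + 2 = 7.

2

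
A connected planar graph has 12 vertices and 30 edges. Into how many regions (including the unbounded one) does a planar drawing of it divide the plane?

Euler's formula for a connected plane graph: V − E + F = 2, so F = 2 − 12 + 30 = 20.

20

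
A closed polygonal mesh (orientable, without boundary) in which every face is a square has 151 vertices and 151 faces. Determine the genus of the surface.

1

Every face is a square, so 2E = 4·151 = 604, giving E = 302.
χ = V − E + F = 151 − 302 + 151 = 0.
For a closed orientable surface χ = 2 − 2g, so g = (2 − (0))/2 = 1.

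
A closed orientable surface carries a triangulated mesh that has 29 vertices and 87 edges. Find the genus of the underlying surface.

1

Every face is a triangle and each edge borders two faces, so 3F = 2·87, giving F = 58.
χ = V − E + F = 29 − 87 + 58 = 0.
For a closed orientable surface χ = 2 − 2g, so g = (2 − (0))/2 = 1.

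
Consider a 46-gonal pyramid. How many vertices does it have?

47

A pyramid on an n-gon base has one n-gon and n triangles: V = 46 + 1 = 47, E = 2·46 = 92, F = 46 + 1 = 47.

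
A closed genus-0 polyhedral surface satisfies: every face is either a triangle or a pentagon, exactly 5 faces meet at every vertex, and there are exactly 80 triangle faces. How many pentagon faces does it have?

Let x be the number of pentagons; then F = 80 + x.
Edge–face incidences: 2E = 3·80 + 5·x = 240 + 5x.
Every vertex has degree 5, so 5V = 2E.
Euler: V − E + F = 2 ⇒ (2E)/5 − E + (80 + x) = 2.
Multiply by 10: 2·(2E) − 5·(2E) + 10·(80 + x) = 20, i.e. 800 + 10x − 3·(240 + 5x) = 20.
Collecting terms: −5x + 80 = 20, so −5x = −60, so x = 12.
Then 2E = 240 + 5·12 = 300, so E = 150, V = 2E/5 = 60, F = 80 + 12 = 92.

12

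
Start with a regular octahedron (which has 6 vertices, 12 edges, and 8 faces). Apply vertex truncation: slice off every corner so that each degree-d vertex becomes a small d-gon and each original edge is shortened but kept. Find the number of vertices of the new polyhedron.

24

Truncation replaces each original edge-end by a new vertex, so V′ = 2E = 24.
Each original edge survives, and each old vertex of degree d contributes d new edges; summing degrees gives Σd = 2E, so E′ = E + 2E = 3E = 36.
Each original face survives and each original vertex becomes one new face: F′ = F + V = 14.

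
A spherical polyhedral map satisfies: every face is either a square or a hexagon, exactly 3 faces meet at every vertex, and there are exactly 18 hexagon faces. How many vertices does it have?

44

Let x be the number of squares; then F = 18 + x.
Edge–face incidences: 2E = 6·18 + 4·x = 108 + 4x.
Every vertex has degree 3, so 3V = 2E.
Euler: V − E + F = 2 ⇒ (2E)/3 − E + (18 + x) = 2.
Multiply by 6: 2·(2E) − 3·(2E) + 6·(18 + x) = 12, i.e. 108 + 6x − (108 + 4x) = 12.
Collecting terms: 2x = 12, so x = 6.
Then 2E = 108 + 4·6 = 132, so E = 66, V = 2E/3 = 44, F = 18 + 6 = 24.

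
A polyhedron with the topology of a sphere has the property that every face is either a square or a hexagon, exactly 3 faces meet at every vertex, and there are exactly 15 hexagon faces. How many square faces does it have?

Let x be the number of squares; then F = 15 + x.
Edge–face incidences: 2E = 6·15 + 4·x = 90 + 4x.
Every vertex has degree 3, so 3V = 2E.
Euler: V − E + F = 2 ⇒ (2E)/3 − E + (15 + x) = 2.
Multiply by 6: 2·(2E) − 3·(2E) + 6·(15 + x) = 12, i.e. 90 + 6x − (90 + 4x) = 12.
Collecting terms: 2x = 12, so x = 6.
Then 2E = 90 + 4·6 = 114, so E = 57, V = 2E/3 = 38, F = 15 + 6 = 21.

6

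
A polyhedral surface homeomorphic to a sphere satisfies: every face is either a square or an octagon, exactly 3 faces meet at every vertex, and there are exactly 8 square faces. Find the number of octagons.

Let x be the number of octagons; then F = 8 + x.
Edge–face incidences: 2E = 4·8 + 8·x = 32 + 8x.
Every vertex has degree 3, so 3V = 2E.
Euler: V − E + F = 2 ⇒ (2E)/3 − E + (8 + x) = 2.
Multiply by 6: 2·(2E) − 3·(2E) + 6·(8 + x) = 12, i.e. 48 + 6x − (32 + 8x) = 12.
Collecting terms: −2x + 16 = 12, so −2x = −4, so x = 2.
Then 2E = 32 + 8·2 = 48, so E = 24, V = 2E/3 = 16, F = 8 + 2 = 10.

2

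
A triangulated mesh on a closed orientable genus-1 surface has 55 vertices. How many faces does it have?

110

χ = 2 − 2·1 = 0, and every face is a triangle so 3F = 2E.
V − E + F = 0 with E = 3F/2 gives 55 − (3/2 − 1)·F = 0, so F = 110 and E = 165.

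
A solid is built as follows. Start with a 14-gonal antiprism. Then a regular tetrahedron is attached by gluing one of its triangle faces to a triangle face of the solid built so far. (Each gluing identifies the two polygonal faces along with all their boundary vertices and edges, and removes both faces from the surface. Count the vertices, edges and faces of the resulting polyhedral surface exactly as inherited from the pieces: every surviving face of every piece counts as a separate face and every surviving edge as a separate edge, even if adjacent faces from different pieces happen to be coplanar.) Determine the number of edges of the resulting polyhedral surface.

A 14-gonal antiprism: V=28, E=56, F=30.
Attach a regular tetrahedron (V=4, E=6, F=4) along a 3-gon: merge 3 vertices and 3 edges, delete both glued faces → V=29, E=59, F=32.
Check: V − E + F = 29 − 59 + 32 = 2.

59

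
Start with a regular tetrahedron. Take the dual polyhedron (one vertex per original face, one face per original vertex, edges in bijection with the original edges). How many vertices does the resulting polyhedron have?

4

The base solid has V = 4, E = 6, F = 4.
The dual swaps V and F and preserves E: V′ = F = 4, E′ = E = 6, F′ = V = 4.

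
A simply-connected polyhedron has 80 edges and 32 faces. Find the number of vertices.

Here V − E + F = 2.
V = 2 + E − F = 2 + 80 − 32 = 50.

50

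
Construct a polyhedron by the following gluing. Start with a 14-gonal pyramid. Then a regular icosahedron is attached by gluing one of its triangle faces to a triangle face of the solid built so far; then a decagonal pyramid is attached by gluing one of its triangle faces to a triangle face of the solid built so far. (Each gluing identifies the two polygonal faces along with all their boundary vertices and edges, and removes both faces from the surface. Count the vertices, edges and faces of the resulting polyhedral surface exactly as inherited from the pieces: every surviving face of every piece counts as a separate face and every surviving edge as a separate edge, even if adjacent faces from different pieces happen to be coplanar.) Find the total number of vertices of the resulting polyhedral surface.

A 14-gonal pyramid: V=15, E=28, F=15.
Attach a regular icosahedron (V=12, E=30, F=20) along a 3-gon: merge 3 vertices and 3 edges, delete both glued faces → V=24, E=55, F=33.
Attach a decagonal pyramid (V=11, E=20, F=11) along a 3-gon: merge 3 vertices and 3 edges, delete both glued faces → V=32, E=72, F=42.
Check: V − E + F = 32 − 72 + 42 = 2.

32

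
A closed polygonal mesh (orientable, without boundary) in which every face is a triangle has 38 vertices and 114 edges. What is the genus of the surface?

Every face is a triangle and each edge borders two faces, so 3F = 2·114, giving F = 76.
χ = V − E + F = 38 − 114 + 76 = 0.
For a closed orientable surface χ = 2 − 2g, so g = (2 − (0))/2 = 1.

1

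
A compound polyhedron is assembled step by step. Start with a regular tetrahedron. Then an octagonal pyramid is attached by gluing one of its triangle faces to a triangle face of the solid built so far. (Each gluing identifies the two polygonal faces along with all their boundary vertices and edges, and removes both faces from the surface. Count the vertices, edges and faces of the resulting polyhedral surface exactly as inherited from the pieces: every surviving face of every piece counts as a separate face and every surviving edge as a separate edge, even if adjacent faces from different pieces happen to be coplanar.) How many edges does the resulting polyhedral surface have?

19

A regular tetrahedron: V=4, E=6, F=4.
Attach an octagonal pyramid (V=9, E=16, F=9) along a 3-gon: merge 3 vertices and 3 edges, delete both glued faces → V=10, E=19, F=11.
Check: V − E + F = 10 − 19 + 11 = 2.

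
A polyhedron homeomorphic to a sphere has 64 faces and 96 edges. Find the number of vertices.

Here V − E + F = 2.
V = 2 + E − F = 2 + 96 − 64 = 34.

34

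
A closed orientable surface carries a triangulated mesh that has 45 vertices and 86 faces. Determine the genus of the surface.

Every face is a triangle, so 2E = 3·86 = 258, giving E = 129.
χ = V − E + F = 45 − 129 + 86 = 2.
For a closed orientable surface χ = 2 − 2g, so g = (2 − (2))/2 = 0.

0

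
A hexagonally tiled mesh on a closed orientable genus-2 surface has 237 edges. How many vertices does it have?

156

χ = 2 − 2·2 = -2, and every face is a hexagon so 6F = 2E.
F = 2E/6 = 79. Then V = -2 + E − F = -2 + 237 − 79 = 156.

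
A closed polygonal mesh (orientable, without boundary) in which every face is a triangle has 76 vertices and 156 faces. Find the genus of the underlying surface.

Every face is a triangle, so 2E = 3·156 = 468, giving E = 234.
χ = V − E + F = 76 − 234 + 156 = -2.
For a closed orientable surface χ = 2 − 2g, so g = (2 − (-2))/2 = 2.

2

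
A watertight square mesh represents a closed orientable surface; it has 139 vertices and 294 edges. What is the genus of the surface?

5

Every face is a square and each edge borders two faces, so 4F = 2·294, giving F = 147.
χ = V − E + F = 139 − 294 + 147 = -8.
For a closed orientable surface χ = 2 − 2g, so g = (2 − (-8))/2 = 5.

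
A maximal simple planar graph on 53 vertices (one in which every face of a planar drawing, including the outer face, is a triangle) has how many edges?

In a plane triangulation 3F = 2E and V − E + F = 2, so E = 3V − 6 = 3·53 − 6 = 153.

153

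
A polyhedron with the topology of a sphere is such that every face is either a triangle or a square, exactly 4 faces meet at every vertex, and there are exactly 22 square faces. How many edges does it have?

Let x be the number of triangles; then F = 22 + x.
Edge–face incidences: 2E = 4·22 + 3·x = 88 + 3x.
Every vertex has degree 4, so 4V = 2E.
Euler: V − E + F = 2 ⇒ (2E)/4 − E + (22 + x) = 2.
Multiply by 8: 2·(2E) − 4·(2E) + 8·(22 + x) = 16, i.e. 176 + 8x − 2·(88 + 3x) = 16.
Collecting terms: 2x = 16, so x = 8.
Then 2E = 88 + 3·8 = 112, so E = 56, V = 2E/4 = 28, F = 22 + 8 = 30.

56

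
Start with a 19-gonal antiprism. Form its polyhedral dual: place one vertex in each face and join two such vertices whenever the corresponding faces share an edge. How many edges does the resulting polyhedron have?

The base solid has V = 38, E = 76, F = 40.
The dual swaps V and F and preserves E: V′ = F = 40, E′ = E = 76, F′ = V = 38.

76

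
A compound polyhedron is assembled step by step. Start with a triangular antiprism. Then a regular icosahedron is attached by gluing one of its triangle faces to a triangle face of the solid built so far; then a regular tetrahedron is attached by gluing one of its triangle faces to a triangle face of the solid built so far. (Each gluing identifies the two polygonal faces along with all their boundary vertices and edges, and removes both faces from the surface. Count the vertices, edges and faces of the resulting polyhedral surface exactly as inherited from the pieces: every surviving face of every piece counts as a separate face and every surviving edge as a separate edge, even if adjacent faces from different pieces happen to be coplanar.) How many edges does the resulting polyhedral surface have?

42

A triangular antiprism: V=6, E=12, F=8.
Attach a regular icosahedron (V=12, E=30, F=20) along a 3-gon: merge 3 vertices and 3 edges, delete both glued faces → V=15, E=39, F=26.
Attach a regular tetrahedron (V=4, E=6, F=4) along a 3-gon: merge 3 vertices and 3 edges, delete both glued faces → V=16, E=42, F=28.
Check: V − E + F = 16 − 42 + 28 = 2.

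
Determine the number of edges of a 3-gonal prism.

A prism on an n-gon has two n-gon bases and n rectangular sides: V = 2·3 = 6, E = 3·3 = 9, F = 3 + 2 = 5.
Check: V − E + F = 6 − 9 + 5 = 2.

9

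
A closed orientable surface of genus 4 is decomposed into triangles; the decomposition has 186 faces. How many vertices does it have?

χ = 2 − 2·4 = -6, and every face is a triangle so 3F = 2E.
E = 3·186/2 = 279. Then V = -6 + E − F = -6 + 279 − 186 = 87.

87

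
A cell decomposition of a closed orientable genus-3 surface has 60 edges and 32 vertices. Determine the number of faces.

For a closed orientable surface of genus 3, χ = 2 − 2·3 = -4.
F = -4 − V + E = -4 − 32 + 60 = 24.

24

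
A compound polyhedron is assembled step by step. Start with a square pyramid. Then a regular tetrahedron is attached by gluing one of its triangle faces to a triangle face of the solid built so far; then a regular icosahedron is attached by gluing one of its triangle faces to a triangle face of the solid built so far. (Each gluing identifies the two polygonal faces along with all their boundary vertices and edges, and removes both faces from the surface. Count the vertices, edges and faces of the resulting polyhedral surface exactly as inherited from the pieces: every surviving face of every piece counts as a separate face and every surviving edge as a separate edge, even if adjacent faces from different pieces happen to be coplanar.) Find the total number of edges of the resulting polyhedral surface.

38

A square pyramid: V=5, E=8, F=5.
Attach a regular tetrahedron (V=4, E=6, F=4) along a 3-gon: merge 3 vertices and 3 edges, delete both glued faces → V=6, E=11, F=7.
Attach a regular icosahedron (V=12, E=30, F=20) along a 3-gon: merge 3 vertices and 3 edges, delete both glued faces → V=15, E=38, F=25.
Check: V − E + F = 15 − 38 + 25 = 2.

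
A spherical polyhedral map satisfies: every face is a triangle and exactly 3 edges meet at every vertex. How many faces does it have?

Each face has 3 edges and each edge borders two faces, so 2E = 3F.
Each vertex has degree 3, so 3V = 2E and hence V = 3F/3.
Euler: V − E + F = 2 ⇒ (3F/3) − (3F/2) + F = 2.
Multiply by 6: (6 − 9 + 6)F = 12, i.e. 3F = 12.
So F = 4, E = 3·4/2 = 6, V = 3·4/3 = 4.

4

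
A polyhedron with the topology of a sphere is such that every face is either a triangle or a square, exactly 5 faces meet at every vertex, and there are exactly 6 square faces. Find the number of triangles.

32

Let x be the number of triangles; then F = 6 + x.
Edge–face incidences: 2E = 4·6 + 3·x = 24 + 3x.
Every vertex has degree 5, so 5V = 2E.
Euler: V − E + F = 2 ⇒ (2E)/5 − E + (6 + x) = 2.
Multiply by 10: 2·(2E) − 5·(2E) + 10·(6 + x) = 20, i.e. 60 + 10x − 3·(24 + 3x) = 20.
Collecting terms: x − 12 = 20, so x = 32.
Then 2E = 24 + 3·32 = 120, so E = 60, V = 2E/5 = 24, F = 6 + 32 = 38.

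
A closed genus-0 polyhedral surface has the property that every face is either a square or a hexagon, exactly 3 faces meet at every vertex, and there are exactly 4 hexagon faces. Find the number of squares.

Let x be the number of squares; then F = 4 + x.
Edge–face incidences: 2E = 6·4 + 4·x = 24 + 4x.
Every vertex has degree 3, so 3V = 2E.
Euler: V − E + F = 2 ⇒ (2E)/3 − E + (4 + x) = 2.
Multiply by 6: 2·(2E) − 3·(2E) + 6·(4 + x) = 12, i.e. 24 + 6x − (24 + 4x) = 12.
Collecting terms: 2x = 12, so x = 6.
Then 2E = 24 + 4·6 = 48, so E = 24, V = 2E/3 = 16, F = 4 + 6 = 10.

6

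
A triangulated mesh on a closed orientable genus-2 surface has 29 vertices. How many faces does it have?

62

χ = 2 − 2·2 = -2, and every face is a triangle so 3F = 2E.
V − E + F = -2 with E = 3F/2 gives 29 − (3/2 − 1)·F = -2, so F = 62 and E = 93.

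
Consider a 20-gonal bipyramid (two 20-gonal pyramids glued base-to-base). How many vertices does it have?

22

A bipyramid over an n-gon has 2n triangular faces and n + 2 vertices: V = 20 + 2 = 22, E = 3·20 = 60, F = 2·20 = 40.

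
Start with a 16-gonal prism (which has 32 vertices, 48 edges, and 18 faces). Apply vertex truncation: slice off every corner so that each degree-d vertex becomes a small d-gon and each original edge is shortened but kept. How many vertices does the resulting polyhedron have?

96

Truncation replaces each original edge-end by a new vertex, so V′ = 2E = 96.
Each original edge survives, and each old vertex of degree d contributes d new edges; summing degrees gives Σd = 2E, so E′ = E + 2E = 3E = 144.
Each original face survives and each original vertex becomes one new face: F′ = F + V = 50.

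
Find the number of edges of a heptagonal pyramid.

A pyramid on an n-gon base has one n-gon and n triangles: V = 7 + 1 = 8, E = 2·7 = 14, F = 7 + 1 = 8.

14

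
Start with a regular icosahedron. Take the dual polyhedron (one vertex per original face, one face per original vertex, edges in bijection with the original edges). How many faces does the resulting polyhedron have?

12

The base solid has V = 12, E = 30, F = 20.
The dual swaps V and F and preserves E: V′ = F = 20, E′ = E = 30, F′ = V = 12.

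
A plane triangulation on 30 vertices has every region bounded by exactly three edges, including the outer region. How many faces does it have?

In a plane triangulation 3F = 2E and V − E + F = 2, so F = 2V − 4 = 2·30 − 4 = 56.

56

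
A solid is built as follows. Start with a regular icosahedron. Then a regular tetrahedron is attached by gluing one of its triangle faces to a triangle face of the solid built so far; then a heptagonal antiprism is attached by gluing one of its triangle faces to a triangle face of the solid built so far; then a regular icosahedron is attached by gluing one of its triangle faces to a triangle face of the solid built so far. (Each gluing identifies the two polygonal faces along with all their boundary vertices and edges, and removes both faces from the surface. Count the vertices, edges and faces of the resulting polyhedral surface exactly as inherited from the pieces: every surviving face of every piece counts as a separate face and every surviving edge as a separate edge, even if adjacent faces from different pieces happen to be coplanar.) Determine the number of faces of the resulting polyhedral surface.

54

A regular icosahedron: V=12, E=30, F=20.
Attach a regular tetrahedron (V=4, E=6, F=4) along a 3-gon: merge 3 vertices and 3 edges, delete both glued faces → V=13, E=33, F=22.
Attach a heptagonal antiprism (V=14, E=28, F=16) along a 3-gon: merge 3 vertices and 3 edges, delete both glued faces → V=24, E=58, F=36.
Attach a regular icosahedron (V=12, E=30, F=20) along a 3-gon: merge 3 vertices and 3 edges, delete both glued faces → V=33, E=85, F=54.
Check: V − E + F = 33 − 85 + 54 = 2.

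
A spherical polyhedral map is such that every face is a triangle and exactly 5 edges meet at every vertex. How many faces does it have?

20

Each face has 3 edges and each edge borders two faces, so 2E = 3F.
Each vertex has degree 5, so 5V = 2E and hence V = 3F/5.
Euler: V − E + F = 2 ⇒ (3F/5) − (3F/2) + F = 2.
Multiply by 10: (6 − 15 + 10)F = 20, i.e. 1F = 20.
So F = 20, E = 3·20/2 = 30, V = 3·20/5 = 12.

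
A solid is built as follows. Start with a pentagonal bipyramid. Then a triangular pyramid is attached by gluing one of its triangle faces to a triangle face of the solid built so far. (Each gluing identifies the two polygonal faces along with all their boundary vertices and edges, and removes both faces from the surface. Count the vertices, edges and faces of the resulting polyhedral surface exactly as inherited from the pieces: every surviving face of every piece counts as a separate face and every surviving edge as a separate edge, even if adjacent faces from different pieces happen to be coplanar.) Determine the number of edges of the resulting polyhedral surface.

A pentagonal bipyramid: V=7, E=15, F=10.
Attach a triangular pyramid (V=4, E=6, F=4) along a 3-gon: merge 3 vertices and 3 edges, delete both glued faces → V=8, E=18, F=12.
Check: V − E + F = 8 − 18 + 12 = 2.

18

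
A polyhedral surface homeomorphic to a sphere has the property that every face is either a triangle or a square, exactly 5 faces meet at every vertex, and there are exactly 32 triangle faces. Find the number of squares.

6

Let x be the number of squares; then F = 32 + x.
Edge–face incidences: 2E = 3·32 + 4·x = 96 + 4x.
Every vertex has degree 5, so 5V = 2E.
Euler: V − E + F = 2 ⇒ (2E)/5 − E + (32 + x) = 2.
Multiply by 10: 2·(2E) − 5·(2E) + 10·(32 + x) = 20, i.e. 320 + 10x − 3·(96 + 4x) = 20.
Collecting terms: −2x + 32 = 20, so −2x = −12, so x = 6.
Then 2E = 96 + 4·6 = 120, so E = 60, V = 2E/5 = 24, F = 32 + 6 = 38.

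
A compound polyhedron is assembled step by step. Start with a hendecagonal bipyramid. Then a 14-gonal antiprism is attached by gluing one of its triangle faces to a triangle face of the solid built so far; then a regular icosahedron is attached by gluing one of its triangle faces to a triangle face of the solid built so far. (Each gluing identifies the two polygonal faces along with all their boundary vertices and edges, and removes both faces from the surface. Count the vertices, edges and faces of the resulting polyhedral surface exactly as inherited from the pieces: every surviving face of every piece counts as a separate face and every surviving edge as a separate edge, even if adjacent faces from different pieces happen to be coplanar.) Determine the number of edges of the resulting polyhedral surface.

113

A hendecagonal bipyramid: V=13, E=33, F=22.
Attach a 14-gonal antiprism (V=28, E=56, F=30) along a 3-gon: merge 3 vertices and 3 edges, delete both glued faces → V=38, E=86, F=50.
Attach a regular icosahedron (V=12, E=30, F=20) along a 3-gon: merge 3 vertices and 3 edges, delete both glued faces → V=47, E=113, F=68.
Check: V − E + F = 47 − 113 + 68 = 2.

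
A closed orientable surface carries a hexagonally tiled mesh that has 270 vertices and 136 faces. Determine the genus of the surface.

Every face is a hexagon, so 2E = 6·136 = 816, giving E = 408.
χ = V − E + F = 270 − 408 + 136 = -2.
For a closed orientable surface χ = 2 − 2g, so g = (2 − (-2))/2 = 2.

2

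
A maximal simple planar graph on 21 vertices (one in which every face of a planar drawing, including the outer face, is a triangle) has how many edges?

57

In a plane triangulation 3F = 2E and V − E + F = 2, so E = 3V − 6 = 3·21 − 6 = 57.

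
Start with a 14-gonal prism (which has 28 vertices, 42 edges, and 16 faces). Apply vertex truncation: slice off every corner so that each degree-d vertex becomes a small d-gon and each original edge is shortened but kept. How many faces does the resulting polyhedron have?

44

Truncation replaces each original edge-end by a new vertex, so V′ = 2E = 84.
Each original edge survives, and each old vertex of degree d contributes d new edges; summing degrees gives Σd = 2E, so E′ = E + 2E = 3E = 126.
Each original face survives and each original vertex becomes one new face: F′ = F + V = 44.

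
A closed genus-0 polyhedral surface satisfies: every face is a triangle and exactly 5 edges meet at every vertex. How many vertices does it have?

12

Each face has 3 edges and each edge borders two faces, so 2E = 3F.
Each vertex has degree 5, so 5V = 2E and hence V = 3F/5.
Euler: V − E + F = 2 ⇒ (3F/5) − (3F/2) + F = 2.
Multiply by 10: (6 − 15 + 10)F = 20, i.e. 1F = 20.
So F = 20, E = 3·20/2 = 30, V = 3·20/5 = 12.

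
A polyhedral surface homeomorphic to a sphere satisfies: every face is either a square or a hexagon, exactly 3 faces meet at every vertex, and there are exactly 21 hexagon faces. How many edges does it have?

Let x be the number of squares; then F = 21 + x.
Edge–face incidences: 2E = 6·21 + 4·x = 126 + 4x.
Every vertex has degree 3, so 3V = 2E.
Euler: V − E + F = 2 ⇒ (2E)/3 − E + (21 + x) = 2.
Multiply by 6: 2·(2E) − 3·(2E) + 6·(21 + x) = 12, i.e. 126 + 6x − (126 + 4x) = 12.
Collecting terms: 2x = 12, so x = 6.
Then 2E = 126 + 4·6 = 150, so E = 75, V = 2E/3 = 50, F = 21 + 6 = 27.

75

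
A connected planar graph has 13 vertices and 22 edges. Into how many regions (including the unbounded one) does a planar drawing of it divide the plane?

11

Euler's formula for a connected plane graph: V − E + F = 2, so F = 2 − 13 + 22 = 11.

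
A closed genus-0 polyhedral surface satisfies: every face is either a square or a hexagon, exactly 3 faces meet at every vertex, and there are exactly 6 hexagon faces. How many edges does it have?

Let x be the number of squares; then F = 6 + x.
Edge–face incidences: 2E = 6·6 + 4·x = 36 + 4x.
Every vertex has degree 3, so 3V = 2E.
Euler: V − E + F = 2 ⇒ (2E)/3 − E + (6 + x) = 2.
Multiply by 6: 2·(2E) − 3·(2E) + 6·(6 + x) = 12, i.e. 36 + 6x − (36 + 4x) = 12.
Collecting terms: 2x = 12, so x = 6.
Then 2E = 36 + 4·6 = 60, so E = 30, V = 2E/3 = 20, F = 6 + 6 = 12.

30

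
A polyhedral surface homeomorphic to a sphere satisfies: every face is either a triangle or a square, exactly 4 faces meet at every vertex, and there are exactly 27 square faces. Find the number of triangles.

Let x be the number of triangles; then F = 27 + x.
Edge–face incidences: 2E = 4·27 + 3·x = 108 + 3x.
Every vertex has degree 4, so 4V = 2E.
Euler: V − E + F = 2 ⇒ (2E)/4 − E + (27 + x) = 2.
Multiply by 8: 2·(2E) − 4·(2E) + 8·(27 + x) = 16, i.e. 216 + 8x − 2·(108 + 3x) = 16.
Collecting terms: 2x = 16, so x = 8.
Then 2E = 108 + 3·8 = 132, so E = 66, V = 2E/4 = 33, F = 27 + 8 = 35.

8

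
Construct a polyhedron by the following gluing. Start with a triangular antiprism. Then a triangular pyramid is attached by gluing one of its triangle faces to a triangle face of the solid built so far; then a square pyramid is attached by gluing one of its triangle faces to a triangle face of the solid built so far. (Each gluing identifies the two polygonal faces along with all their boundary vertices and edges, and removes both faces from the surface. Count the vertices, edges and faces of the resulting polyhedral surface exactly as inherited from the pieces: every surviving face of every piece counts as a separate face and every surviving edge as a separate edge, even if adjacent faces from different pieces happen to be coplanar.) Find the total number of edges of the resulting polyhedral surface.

A triangular antiprism: V=6, E=12, F=8.
Attach a triangular pyramid (V=4, E=6, F=4) along a 3-gon: merge 3 vertices and 3 edges, delete both glued faces → V=7, E=15, F=10.
Attach a square pyramid (V=5, E=8, F=5) along a 3-gon: merge 3 vertices and 3 edges, delete both glued faces → V=9, E=20, F=13.
Check: V − E + F = 9 − 20 + 13 = 2.

20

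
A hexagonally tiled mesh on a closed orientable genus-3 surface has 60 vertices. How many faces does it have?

32

χ = 2 − 2·3 = -4, and every face is a hexagon so 6F = 2E.
V − E + F = -4 with E = 6F/2 gives 60 − (6/2 − 1)·F = -4, so F = 32 and E = 96.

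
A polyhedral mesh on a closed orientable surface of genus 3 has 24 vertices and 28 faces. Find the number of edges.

56

For a closed orientable surface of genus 3, χ = 2 − 2·3 = -4.
E = V + F − (-4) = 24 + 28 − (-4) = 56.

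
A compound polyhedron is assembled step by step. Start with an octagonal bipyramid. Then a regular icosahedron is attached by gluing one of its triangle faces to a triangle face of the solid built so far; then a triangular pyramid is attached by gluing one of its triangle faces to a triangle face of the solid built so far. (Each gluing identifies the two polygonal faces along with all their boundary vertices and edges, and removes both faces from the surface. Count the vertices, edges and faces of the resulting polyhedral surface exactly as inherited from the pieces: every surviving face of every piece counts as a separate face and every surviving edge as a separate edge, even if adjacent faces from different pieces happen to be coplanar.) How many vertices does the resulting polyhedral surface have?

20

An octagonal bipyramid: V=10, E=24, F=16.
Attach a regular icosahedron (V=12, E=30, F=20) along a 3-gon: merge 3 vertices and 3 edges, delete both glued faces → V=19, E=51, F=34.
Attach a triangular pyramid (V=4, E=6, F=4) along a 3-gon: merge 3 vertices and 3 edges, delete both glued faces → V=20, E=54, F=36.
Check: V − E + F = 20 − 54 + 36 = 2.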